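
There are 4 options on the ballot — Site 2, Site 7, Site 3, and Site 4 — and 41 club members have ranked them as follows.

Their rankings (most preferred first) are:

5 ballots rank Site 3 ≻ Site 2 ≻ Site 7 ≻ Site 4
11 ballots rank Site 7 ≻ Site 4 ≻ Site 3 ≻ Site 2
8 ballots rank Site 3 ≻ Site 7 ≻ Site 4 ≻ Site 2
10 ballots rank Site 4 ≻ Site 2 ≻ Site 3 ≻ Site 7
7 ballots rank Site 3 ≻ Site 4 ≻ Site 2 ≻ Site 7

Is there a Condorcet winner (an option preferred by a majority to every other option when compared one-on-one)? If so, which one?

None — there is no Condorcet winner

Head-to-head results (41 voters total):
Site 2 vs Site 7: Site 2 wins 22–19.
Site 2 vs Site 3: Site 3 wins 31–10.
Site 2 vs Site 4: Site 4 wins 36–5.
Site 7 vs Site 3: Site 3 wins 30–11.
Site 7 vs Site 4: Site 7 wins 24–17.
Site 3 vs Site 4: Site 4 wins 21–20.
No candidate beats all others: Site 2 beats Site 7 beats Site 4 beats Site 2, a majority cycle.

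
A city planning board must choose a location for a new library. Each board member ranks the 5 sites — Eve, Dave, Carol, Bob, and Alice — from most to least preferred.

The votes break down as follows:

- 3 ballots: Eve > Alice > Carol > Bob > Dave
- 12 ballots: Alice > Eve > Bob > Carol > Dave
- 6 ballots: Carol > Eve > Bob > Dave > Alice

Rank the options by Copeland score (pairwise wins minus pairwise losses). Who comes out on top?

Pairwise results:
  Eve vs Dave: Eve wins 21–0.
  Eve vs Carol: Eve wins 15–6.
  Eve vs Bob: Eve wins 21–0.
  Eve vs Alice: Alice wins 12–9.
  Dave vs Carol: Carol wins 21–0.
  Dave vs Bob: Bob wins 21–0.
  Dave vs Alice: Alice wins 15–6.
  Carol vs Bob: Bob wins 12–9.
  Carol vs Alice: Alice wins 15–6.
  Bob vs Alice: Alice wins 15–6.
Copeland scores (wins − losses):
  Eve: 3 − 1 = 2
  Dave: 0 − 4 = -4
  Carol: 1 − 3 = -2
  Bob: 2 − 2 = 0
  Alice: 4 − 0 = 4
Alice has the best Copeland score.

Alice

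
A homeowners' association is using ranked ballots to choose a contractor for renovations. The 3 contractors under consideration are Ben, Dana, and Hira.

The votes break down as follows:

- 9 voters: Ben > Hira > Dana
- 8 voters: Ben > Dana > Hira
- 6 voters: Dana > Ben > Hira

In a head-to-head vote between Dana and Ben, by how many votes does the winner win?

11

Ballots ranking Dana above Ben: 6.
Ballots ranking Ben above Dana: 9+8 = 17.
Ben wins 17–6, a margin of 11.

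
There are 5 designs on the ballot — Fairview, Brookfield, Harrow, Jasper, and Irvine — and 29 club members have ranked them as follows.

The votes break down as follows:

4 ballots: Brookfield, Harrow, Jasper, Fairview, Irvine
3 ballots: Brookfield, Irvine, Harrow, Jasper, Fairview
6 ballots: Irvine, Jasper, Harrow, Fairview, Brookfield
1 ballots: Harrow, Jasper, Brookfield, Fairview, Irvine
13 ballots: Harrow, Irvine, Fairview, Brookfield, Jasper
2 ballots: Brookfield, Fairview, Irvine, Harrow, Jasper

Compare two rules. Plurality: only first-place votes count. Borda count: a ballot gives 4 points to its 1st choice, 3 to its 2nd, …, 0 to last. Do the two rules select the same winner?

Plurality first-place counts: Fairview 0, Brookfield 9, Harrow 14, Jasper 0, Irvine 6 → Harrow.
Borda totals: Fairview 43, Brookfield 51, Harrow 88, Jasper 32, Irvine 76 → Harrow.
The two rules agree on Harrow.

Yes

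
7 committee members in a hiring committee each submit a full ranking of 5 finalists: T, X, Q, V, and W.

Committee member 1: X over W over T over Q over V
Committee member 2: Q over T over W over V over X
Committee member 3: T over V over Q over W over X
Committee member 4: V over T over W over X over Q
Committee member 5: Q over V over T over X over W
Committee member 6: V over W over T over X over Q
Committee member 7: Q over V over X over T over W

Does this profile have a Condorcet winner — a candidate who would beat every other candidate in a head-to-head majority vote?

Head-to-head results (7 voters total):
T vs X: T wins 5–2.
T vs Q: T wins 4–3.
T vs V: V wins 4–3.
T vs W: T wins 5–2.
X vs Q: Q wins 4–3.
X vs V: V wins 6–1.
X vs W: W wins 4–3.
Q vs V: Q wins 4–3.
Q vs W: Q wins 4–3.
V vs W: V wins 5–2.
No candidate beats all others: T beats Q beats V beats T, a majority cycle.

No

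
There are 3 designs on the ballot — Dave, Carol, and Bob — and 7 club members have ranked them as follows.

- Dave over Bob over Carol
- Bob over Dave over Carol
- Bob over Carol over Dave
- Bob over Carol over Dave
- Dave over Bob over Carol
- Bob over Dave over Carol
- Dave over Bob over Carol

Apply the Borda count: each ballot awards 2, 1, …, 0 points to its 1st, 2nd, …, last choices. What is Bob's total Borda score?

11

Borda scores:
  Dave: 2 + 1 + 0 + 0 + 2 + 1 + 2 = 8
  Carol: 0 + 0 + 1 + 1 + 0 + 0 + 0 = 2
  Bob: 1 + 2 + 2 + 2 + 1 + 2 + 1 = 11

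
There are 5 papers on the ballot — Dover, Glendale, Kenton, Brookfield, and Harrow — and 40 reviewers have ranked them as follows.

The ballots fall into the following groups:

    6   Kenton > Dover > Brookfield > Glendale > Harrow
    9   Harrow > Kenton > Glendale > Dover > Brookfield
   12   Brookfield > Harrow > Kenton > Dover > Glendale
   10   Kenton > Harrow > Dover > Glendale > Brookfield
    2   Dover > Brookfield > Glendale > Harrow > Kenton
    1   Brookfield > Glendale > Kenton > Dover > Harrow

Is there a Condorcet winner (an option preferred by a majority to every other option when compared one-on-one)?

No

Head-to-head results (40 voters total):
Dover vs Glendale: Dover wins 30–10.
Dover vs Kenton: Kenton wins 38–2.
Dover vs Brookfield: Dover wins 27–13.
Dover vs Harrow: Harrow wins 31–9.
Glendale vs Kenton: Kenton wins 37–3.
Glendale vs Brookfield: Brookfield wins 21–19.
Glendale vs Harrow: Harrow wins 31–9.
Kenton vs Brookfield: Kenton wins 25–15.
Kenton vs Harrow: Harrow wins 23–17.
Brookfield vs Harrow: Brookfield wins 21–19.
No candidate beats all others: Dover beats Brookfield beats Harrow beats Dover, a majority cycle.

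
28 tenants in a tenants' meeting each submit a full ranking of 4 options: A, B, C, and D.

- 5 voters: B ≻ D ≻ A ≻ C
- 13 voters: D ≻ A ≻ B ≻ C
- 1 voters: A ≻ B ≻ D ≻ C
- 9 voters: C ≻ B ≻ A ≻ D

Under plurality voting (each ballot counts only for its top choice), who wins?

D

First-place vote totals:
  A: 1
  B: 5
  C: 9
  D: 13
D has the most first-place votes.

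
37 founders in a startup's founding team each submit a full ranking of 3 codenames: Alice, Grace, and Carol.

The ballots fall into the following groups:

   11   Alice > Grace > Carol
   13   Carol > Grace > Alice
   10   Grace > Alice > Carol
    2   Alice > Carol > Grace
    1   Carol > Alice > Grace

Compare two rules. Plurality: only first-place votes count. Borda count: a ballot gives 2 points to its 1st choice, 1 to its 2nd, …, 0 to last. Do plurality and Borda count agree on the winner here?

No

Plurality first-place counts: Alice 13, Grace 10, Carol 14 → Carol.
Borda totals: Alice 37, Grace 44, Carol 30 → Grace.
The two rules disagree: plurality picks Carol, Borda picks Grace.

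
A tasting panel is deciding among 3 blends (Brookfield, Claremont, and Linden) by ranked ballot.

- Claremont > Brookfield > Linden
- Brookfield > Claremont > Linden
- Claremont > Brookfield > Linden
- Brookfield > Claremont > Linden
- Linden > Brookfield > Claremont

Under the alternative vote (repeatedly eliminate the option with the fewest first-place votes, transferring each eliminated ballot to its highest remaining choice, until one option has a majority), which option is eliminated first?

Round 1: Brookfield 2, Claremont 2, Linden 1. Linden has the fewest and is eliminated.
Round 2: Brookfield 3, Claremont 2. Brookfield has a majority.

Linden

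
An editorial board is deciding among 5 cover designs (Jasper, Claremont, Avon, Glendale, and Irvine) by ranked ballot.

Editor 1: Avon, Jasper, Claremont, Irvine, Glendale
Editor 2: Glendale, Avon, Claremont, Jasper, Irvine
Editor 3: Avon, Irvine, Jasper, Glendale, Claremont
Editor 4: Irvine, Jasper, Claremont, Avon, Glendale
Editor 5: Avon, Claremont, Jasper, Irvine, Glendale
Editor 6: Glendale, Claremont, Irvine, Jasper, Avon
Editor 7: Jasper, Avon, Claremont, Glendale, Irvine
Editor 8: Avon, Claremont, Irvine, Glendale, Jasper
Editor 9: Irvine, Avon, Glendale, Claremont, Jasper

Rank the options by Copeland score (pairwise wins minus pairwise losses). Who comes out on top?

Avon

Pairwise results:
  Jasper vs Claremont: Claremont wins 5–4.
  Jasper vs Avon: Avon wins 6–3.
  Jasper vs Glendale: Jasper wins 5–4.
  Jasper vs Irvine: Irvine wins 5–4.
  Claremont vs Avon: Avon wins 7–2.
  Claremont vs Glendale: Claremont wins 5–4.
  Claremont vs Irvine: Claremont wins 6–3.
  Avon vs Glendale: Avon wins 7–2.
  Avon vs Irvine: Avon wins 6–3.
  Glendale vs Irvine: Irvine wins 6–3.
Copeland scores (wins − losses):
  Jasper: 1 − 3 = -2
  Claremont: 3 − 1 = 2
  Avon: 4 − 0 = 4
  Glendale: 0 − 4 = -4
  Irvine: 2 − 2 = 0
Avon has the best Copeland score.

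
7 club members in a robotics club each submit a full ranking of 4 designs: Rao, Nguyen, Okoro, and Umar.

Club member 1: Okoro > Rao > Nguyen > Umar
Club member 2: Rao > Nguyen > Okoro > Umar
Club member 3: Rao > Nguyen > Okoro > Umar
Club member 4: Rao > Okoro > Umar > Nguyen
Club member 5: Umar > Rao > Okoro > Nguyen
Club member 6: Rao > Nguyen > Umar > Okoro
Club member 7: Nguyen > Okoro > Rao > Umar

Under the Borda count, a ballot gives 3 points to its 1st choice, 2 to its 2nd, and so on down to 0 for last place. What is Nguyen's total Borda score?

10

Borda scores:
  Rao: 2 + 3 + 3 + 3 + 2 + 3 + 1 = 17
  Nguyen: 1 + 2 + 2 + 0 + 0 + 2 + 3 = 10
  Okoro: 3 + 1 + 1 + 2 + 1 + 0 + 2 = 10
  Umar: 0 + 0 + 0 + 1 + 3 + 1 + 0 = 5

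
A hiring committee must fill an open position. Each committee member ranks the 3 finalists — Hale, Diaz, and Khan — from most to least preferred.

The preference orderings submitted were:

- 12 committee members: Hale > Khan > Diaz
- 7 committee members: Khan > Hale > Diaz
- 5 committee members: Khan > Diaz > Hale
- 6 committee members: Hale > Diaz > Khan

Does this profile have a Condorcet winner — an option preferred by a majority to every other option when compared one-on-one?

Head-to-head results (30 voters total):
Hale vs Diaz: Hale wins 25–5.
Hale vs Khan: Hale wins 18–12.
Diaz vs Khan: Khan wins 24–6.
Hale beats each rival — Diaz (25–5), Khan (18–12) — so Hale is the Condorcet winner.

Yes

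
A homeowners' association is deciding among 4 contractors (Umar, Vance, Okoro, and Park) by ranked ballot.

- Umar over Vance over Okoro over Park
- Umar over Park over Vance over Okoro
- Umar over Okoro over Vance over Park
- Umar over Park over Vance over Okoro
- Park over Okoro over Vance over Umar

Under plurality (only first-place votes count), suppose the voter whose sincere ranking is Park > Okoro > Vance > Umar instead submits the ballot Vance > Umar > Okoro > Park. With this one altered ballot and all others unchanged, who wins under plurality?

First-place totals with the altered ballot: Umar 4, Vance 1, Okoro 0, Park 0.
The winner is unchanged: still Umar.

Umar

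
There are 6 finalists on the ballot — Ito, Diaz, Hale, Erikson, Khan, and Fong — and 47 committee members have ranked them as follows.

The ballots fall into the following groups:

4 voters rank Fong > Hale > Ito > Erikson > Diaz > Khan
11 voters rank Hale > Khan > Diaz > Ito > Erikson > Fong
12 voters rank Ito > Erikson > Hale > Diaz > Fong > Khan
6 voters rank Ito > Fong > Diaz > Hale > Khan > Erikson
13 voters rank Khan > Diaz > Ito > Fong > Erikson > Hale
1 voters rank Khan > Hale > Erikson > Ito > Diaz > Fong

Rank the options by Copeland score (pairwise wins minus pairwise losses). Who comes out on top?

Khan

Pairwise results:
  Ito vs Diaz: Diaz wins 24–23.
  Ito vs Hale: Ito wins 31–16.
  Ito vs Erikson: Ito wins 46–1.
  Ito vs Khan: Khan wins 25–22.
  Ito vs Fong: Ito wins 43–4.
  Diaz vs Hale: Hale wins 28–19.
  Diaz vs Erikson: Diaz wins 30–17.
  Diaz vs Khan: Khan wins 25–22.
  Diaz vs Fong: Diaz wins 37–10.
  Hale vs Erikson: Erikson wins 25–22.
  Hale vs Khan: Hale wins 33–14.
  Hale vs Fong: Hale wins 24–23.
  Erikson vs Khan: Khan wins 31–16.
  Erikson vs Fong: Erikson wins 24–23.
  Khan vs Fong: Khan wins 25–22.
Copeland scores (wins − losses):
  Ito: 3 − 2 = 1
  Diaz: 3 − 2 = 1
  Hale: 3 − 2 = 1
  Erikson: 2 − 3 = -1
  Khan: 4 − 1 = 3
  Fong: 0 − 5 = -5
Khan has the best Copeland score.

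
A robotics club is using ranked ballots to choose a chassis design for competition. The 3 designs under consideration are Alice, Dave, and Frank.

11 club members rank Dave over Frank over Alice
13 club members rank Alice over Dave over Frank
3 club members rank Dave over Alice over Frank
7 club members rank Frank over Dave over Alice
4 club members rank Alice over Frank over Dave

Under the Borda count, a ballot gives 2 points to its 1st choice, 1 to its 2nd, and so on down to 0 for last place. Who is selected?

Borda scores:
  Alice: 11·0 + 13·2 + 3·1 + 7·0 + 4·2 = 37
  Dave: 11·2 + 13·1 + 3·2 + 7·1 + 4·0 = 48
  Frank: 11·1 + 13·0 + 3·0 + 7·2 + 4·1 = 29
Dave has the highest total.

Dave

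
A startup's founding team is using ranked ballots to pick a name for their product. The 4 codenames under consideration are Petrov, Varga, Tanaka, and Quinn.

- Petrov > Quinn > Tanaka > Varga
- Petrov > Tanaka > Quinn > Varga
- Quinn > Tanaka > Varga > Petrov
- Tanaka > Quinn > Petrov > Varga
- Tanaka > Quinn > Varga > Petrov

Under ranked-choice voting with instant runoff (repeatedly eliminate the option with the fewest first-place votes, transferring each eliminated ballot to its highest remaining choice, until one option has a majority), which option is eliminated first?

Varga

Round 1: Petrov 2, Tanaka 2, Quinn 1, Varga 0. Varga has the fewest and is eliminated.
Round 2: Petrov 2, Tanaka 2, Quinn 1. Quinn has the fewest and is eliminated.
Round 3: Tanaka 3, Petrov 2. Tanaka has a majority.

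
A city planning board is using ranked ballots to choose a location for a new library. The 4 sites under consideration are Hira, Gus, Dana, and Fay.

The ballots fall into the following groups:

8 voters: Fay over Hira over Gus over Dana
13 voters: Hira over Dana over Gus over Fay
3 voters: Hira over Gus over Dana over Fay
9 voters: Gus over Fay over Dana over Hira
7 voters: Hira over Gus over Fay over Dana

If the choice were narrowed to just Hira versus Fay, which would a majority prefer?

Hira

Ballots ranking Hira above Fay: 13+3+7 = 23.
Ballots ranking Fay above Hira: 8+9 = 17.
Hira wins the head-to-head, 23–17.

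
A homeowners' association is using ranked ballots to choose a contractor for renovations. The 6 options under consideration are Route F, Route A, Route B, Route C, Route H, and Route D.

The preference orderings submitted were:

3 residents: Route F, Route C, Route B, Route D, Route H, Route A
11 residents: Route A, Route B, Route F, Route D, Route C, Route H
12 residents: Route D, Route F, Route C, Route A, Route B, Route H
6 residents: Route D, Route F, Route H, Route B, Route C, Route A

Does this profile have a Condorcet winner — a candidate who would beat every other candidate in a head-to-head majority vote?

Head-to-head results (32 voters total):
Route F vs Route A: Route F wins 21–11.
Route F vs Route B: Route F wins 21–11.
Route F vs Route C: Route F wins 32–0.
Route F vs Route H: Route F wins 32–0.
Route F vs Route D: Route D wins 18–14.
Route A vs Route B: Route A wins 23–9.
Route A vs Route C: Route C wins 21–11.
Route A vs Route H: Route A wins 23–9.
Route A vs Route D: Route D wins 21–11.
Route B vs Route C: Route B wins 17–15.
Route B vs Route H: Route B wins 26–6.
Route B vs Route D: Route D wins 18–14.
Route C vs Route H: Route C wins 26–6.
Route C vs Route D: Route D wins 29–3.
Route H vs Route D: Route D wins 32–0.
Route D beats each rival — Route F (18–14), Route A (21–11), Route B (18–14), Route C (29–3), Route H (32–0) — so Route D is the Condorcet winner.

Yes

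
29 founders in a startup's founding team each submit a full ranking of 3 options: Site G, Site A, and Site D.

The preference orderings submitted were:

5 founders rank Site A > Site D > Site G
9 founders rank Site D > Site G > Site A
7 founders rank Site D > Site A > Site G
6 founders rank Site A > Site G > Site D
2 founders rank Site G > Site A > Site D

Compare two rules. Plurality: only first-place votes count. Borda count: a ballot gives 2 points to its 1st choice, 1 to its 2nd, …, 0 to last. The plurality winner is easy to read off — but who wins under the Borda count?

Site D

Plurality first-place counts: Site G 2, Site A 11, Site D 16 → Site D.
Borda totals: Site G 19, Site A 31, Site D 37 → Site D.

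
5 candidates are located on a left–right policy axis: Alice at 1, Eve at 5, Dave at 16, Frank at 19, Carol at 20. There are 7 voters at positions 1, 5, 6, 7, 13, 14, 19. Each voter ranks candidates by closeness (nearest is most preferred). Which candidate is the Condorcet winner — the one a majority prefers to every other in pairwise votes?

With single-peaked preferences on a line, the Condorcet winner is the candidate closest to the median voter.
The median voter (position 7) is closest to Eve at 5.
Check: Eve vs Dave — voters closer to Eve: 4 of 7.

Eve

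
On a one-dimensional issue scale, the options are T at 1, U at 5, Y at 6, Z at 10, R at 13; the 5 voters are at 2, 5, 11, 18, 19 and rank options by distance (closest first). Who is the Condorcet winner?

Z

With single-peaked preferences on a line, the Condorcet winner is the candidate closest to the median voter.
The median voter (position 11) is closest to Z at 10.
Check: Z vs U — voters closer to Z: 3 of 5.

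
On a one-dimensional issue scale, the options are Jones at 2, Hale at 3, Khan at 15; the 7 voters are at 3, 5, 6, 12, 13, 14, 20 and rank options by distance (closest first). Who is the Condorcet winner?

Khan

With single-peaked preferences on a line, the Condorcet winner is the candidate closest to the median voter.
The median voter (position 12) is closest to Khan at 15.
Check: Khan vs Jones — voters closer to Khan: 4 of 7.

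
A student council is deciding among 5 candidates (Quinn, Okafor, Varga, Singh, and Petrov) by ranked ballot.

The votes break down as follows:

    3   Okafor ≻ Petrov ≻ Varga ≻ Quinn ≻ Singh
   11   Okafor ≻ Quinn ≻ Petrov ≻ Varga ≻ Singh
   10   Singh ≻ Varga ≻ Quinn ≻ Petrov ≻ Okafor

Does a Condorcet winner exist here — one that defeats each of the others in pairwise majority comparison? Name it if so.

Head-to-head results (24 voters total):
Quinn vs Okafor: Okafor wins 14–10.
Quinn vs Varga: Varga wins 13–11.
Quinn vs Singh: Quinn wins 14–10.
Quinn vs Petrov: Quinn wins 21–3.
Okafor vs Varga: Okafor wins 14–10.
Okafor vs Singh: Okafor wins 14–10.
Okafor vs Petrov: Okafor wins 14–10.
Varga vs Singh: Varga wins 14–10.
Varga vs Petrov: Petrov wins 14–10.
Singh vs Petrov: Petrov wins 14–10.
Okafor beats each rival — Quinn (14–10), Varga (14–10), Singh (14–10), Petrov (14–10) — so Okafor is the Condorcet winner.

Okafor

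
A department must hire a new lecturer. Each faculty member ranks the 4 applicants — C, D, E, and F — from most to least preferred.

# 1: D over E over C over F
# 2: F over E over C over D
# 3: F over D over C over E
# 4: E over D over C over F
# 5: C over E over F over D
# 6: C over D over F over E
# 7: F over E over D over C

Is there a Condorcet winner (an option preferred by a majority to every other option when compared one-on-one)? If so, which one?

Head-to-head results (7 voters total):
C vs D: D wins 4–3.
C vs E: E wins 4–3.
C vs F: C wins 4–3.
D vs E: E wins 4–3.
D vs F: F wins 4–3.
E vs F: F wins 4–3.
No candidate beats all others: C beats F beats D beats C, a majority cycle.

No Condorcet winner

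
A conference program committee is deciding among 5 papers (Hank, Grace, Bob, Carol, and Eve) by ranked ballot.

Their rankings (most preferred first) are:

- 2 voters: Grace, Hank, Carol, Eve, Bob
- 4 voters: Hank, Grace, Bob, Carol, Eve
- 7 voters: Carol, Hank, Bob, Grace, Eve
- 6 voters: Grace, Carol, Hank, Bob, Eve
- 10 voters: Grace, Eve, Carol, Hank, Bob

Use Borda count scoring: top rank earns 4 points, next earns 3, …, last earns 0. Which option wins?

Borda scores:
  Hank: 2·3 + 4·4 + 7·3 + 6·2 + 10·1 = 65
  Grace: 2·4 + 4·3 + 7·1 + 6·4 + 10·4 = 91
  Bob: 2·0 + 4·2 + 7·2 + 6·1 + 10·0 = 28
  Carol: 2·2 + 4·1 + 7·4 + 6·3 + 10·2 = 74
  Eve: 2·1 + 4·0 + 7·0 + 6·0 + 10·3 = 32
Grace has the highest total.

Grace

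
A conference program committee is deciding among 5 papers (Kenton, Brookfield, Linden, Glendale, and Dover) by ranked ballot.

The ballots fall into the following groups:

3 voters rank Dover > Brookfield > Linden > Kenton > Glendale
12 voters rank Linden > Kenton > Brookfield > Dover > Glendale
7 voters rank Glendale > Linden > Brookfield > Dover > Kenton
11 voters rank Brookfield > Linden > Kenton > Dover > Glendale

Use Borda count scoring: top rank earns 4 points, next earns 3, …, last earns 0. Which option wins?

Borda scores:
  Kenton: 3·1 + 12·3 + 7·0 + 11·2 = 61
  Brookfield: 3·3 + 12·2 + 7·2 + 11·4 = 91
  Linden: 3·2 + 12·4 + 7·3 + 11·3 = 108
  Glendale: 3·0 + 12·0 + 7·4 + 11·0 = 28
  Dover: 3·4 + 12·1 + 7·1 + 11·1 = 42
Linden has the highest total.

Linden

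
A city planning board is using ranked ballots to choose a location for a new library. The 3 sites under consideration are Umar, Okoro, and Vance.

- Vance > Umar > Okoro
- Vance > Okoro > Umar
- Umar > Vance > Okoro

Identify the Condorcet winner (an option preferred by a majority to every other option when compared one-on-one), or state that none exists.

Head-to-head results (3 voters total):
Umar vs Okoro: Umar wins 2–1.
Umar vs Vance: Vance wins 2–1.
Okoro vs Vance: Vance wins 3–0.
Vance beats each rival — Umar (2–1), Okoro (3–0) — so Vance is the Condorcet winner.

Vance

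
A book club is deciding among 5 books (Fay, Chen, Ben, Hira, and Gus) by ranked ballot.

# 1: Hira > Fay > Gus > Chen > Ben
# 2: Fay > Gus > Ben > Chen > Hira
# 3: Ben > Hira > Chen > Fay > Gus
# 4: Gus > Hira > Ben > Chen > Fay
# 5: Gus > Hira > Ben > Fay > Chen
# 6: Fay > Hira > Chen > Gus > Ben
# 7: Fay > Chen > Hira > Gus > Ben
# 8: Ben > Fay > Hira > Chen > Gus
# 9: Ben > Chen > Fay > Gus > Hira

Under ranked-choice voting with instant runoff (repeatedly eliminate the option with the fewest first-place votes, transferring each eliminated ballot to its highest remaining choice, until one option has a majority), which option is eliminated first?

Round 1: Fay 3, Ben 3, Gus 2, Hira 1, Chen 0. Chen has the fewest and is eliminated.
Round 2: Fay 3, Ben 3, Gus 2, Hira 1. Hira has the fewest and is eliminated.
Round 3: Fay 4, Ben 3, Gus 2. Gus has the fewest and is eliminated.
Round 4: Ben 5, Fay 4. Ben has a majority.

Chen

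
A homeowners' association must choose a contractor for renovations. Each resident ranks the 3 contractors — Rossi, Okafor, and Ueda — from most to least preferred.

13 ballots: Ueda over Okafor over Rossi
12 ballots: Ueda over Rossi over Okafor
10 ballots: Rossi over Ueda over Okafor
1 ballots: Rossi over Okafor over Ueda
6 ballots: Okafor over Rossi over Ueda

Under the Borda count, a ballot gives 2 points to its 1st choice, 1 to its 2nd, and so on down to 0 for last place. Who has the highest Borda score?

Borda scores:
  Rossi: 13·0 + 12·1 + 10·2 + 2 + 6·1 = 40
  Okafor: 13·1 + 12·0 + 10·0 + 1 + 6·2 = 26
  Ueda: 13·2 + 12·2 + 10·1 + 0 + 6·0 = 60
Ueda has the highest total.

Ueda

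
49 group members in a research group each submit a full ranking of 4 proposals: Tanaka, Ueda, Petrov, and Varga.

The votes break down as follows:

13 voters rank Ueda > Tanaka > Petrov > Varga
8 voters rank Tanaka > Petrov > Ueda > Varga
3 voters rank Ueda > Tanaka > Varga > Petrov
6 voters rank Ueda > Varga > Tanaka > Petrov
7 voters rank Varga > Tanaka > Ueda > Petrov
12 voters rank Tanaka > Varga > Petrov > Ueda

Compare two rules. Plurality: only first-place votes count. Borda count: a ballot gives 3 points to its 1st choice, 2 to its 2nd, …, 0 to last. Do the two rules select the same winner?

Plurality first-place counts: Tanaka 20, Ueda 22, Petrov 0, Varga 7 → Ueda.
Borda totals: Tanaka 112, Ueda 81, Petrov 41, Varga 60 → Tanaka.
The two rules disagree: plurality picks Ueda, Borda picks Tanaka.

No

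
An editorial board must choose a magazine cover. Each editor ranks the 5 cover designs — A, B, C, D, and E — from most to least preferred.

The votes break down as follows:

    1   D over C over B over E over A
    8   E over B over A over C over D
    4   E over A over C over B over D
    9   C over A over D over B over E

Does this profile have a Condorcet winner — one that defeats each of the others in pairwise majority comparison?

Yes

Head-to-head results (22 voters total):
A vs B: A wins 13–9.
A vs C: A wins 12–10.
A vs D: A wins 21–1.
A vs E: E wins 13–9.
B vs C: C wins 14–8.
B vs D: B wins 12–10.
B vs E: E wins 12–10.
C vs D: C wins 21–1.
C vs E: E wins 12–10.
D vs E: E wins 12–10.
E beats each rival — A (13–9), B (12–10), C (12–10), D (12–10) — so E is the Condorcet winner.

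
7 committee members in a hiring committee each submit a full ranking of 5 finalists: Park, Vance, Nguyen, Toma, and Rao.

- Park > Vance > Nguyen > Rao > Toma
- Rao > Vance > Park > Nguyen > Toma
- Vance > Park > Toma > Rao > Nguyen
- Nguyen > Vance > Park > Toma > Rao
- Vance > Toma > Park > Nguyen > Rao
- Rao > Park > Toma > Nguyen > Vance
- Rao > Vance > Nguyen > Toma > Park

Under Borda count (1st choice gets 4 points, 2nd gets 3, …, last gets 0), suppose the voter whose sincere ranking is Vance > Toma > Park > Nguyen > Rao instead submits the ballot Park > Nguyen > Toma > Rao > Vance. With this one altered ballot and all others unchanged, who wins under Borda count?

Park

Borda totals with the altered ballot: Park 18, Vance 16, Nguyen 13, Toma 8, Rao 15.
The switch changes the winner from Vance to Park.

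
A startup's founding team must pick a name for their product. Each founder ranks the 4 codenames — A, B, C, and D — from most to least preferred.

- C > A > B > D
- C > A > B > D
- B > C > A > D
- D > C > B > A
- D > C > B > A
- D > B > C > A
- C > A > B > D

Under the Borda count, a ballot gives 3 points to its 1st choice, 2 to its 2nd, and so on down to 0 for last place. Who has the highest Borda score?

Borda scores:
  A: 2 + 2 + 1 + 0 + 0 + 0 + 2 = 7
  B: 1 + 1 + 3 + 1 + 1 + 2 + 1 = 10
  C: 3 + 3 + 2 + 2 + 2 + 1 + 3 = 16
  D: 0 + 0 + 0 + 3 + 3 + 3 + 0 = 9
C has the highest total.

C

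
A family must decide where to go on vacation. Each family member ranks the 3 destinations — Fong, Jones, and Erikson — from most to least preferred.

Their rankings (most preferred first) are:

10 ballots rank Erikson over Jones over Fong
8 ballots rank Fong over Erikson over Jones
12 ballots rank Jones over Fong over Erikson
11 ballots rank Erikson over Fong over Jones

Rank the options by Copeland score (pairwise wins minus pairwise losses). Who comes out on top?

Erikson

Pairwise results:
  Fong vs Jones: Jones wins 22–19.
  Fong vs Erikson: Erikson wins 21–20.
  Jones vs Erikson: Erikson wins 29–12.
Copeland scores (wins − losses):
  Fong: 0 − 2 = -2
  Jones: 1 − 1 = 0
  Erikson: 2 − 0 = 2
Erikson has the best Copeland score.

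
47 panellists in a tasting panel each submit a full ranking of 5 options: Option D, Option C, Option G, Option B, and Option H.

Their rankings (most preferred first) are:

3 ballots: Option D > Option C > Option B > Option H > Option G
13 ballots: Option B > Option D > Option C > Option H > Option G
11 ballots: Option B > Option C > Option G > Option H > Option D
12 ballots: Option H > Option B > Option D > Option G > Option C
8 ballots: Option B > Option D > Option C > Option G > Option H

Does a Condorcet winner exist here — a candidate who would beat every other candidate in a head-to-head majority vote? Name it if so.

Option B

Head-to-head results (47 voters total):
Option D vs Option C: Option D wins 36–11.
Option D vs Option G: Option D wins 36–11.
Option D vs Option B: Option B wins 44–3.
Option D vs Option H: Option D wins 24–23.
Option C vs Option G: Option C wins 35–12.
Option C vs Option B: Option B wins 44–3.
Option C vs Option H: Option C wins 35–12.
Option G vs Option B: Option B wins 47–0.
Option G vs Option H: Option H wins 28–19.
Option B vs Option H: Option B wins 35–12.
Option B beats each rival — Option D (44–3), Option C (44–3), Option G (47–0), Option H (35–12) — so Option B is the Condorcet winner.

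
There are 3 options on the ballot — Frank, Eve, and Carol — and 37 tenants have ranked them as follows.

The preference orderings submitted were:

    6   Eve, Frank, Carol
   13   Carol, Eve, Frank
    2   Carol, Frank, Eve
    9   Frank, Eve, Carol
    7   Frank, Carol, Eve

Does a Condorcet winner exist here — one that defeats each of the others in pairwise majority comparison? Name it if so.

None — there is no Condorcet winner

Head-to-head results (37 voters total):
Frank vs Eve: Eve wins 19–18.
Frank vs Carol: Frank wins 22–15.
Eve vs Carol: Carol wins 22–15.
No candidate beats all others: Frank beats Carol beats Eve beats Frank, a majority cycle.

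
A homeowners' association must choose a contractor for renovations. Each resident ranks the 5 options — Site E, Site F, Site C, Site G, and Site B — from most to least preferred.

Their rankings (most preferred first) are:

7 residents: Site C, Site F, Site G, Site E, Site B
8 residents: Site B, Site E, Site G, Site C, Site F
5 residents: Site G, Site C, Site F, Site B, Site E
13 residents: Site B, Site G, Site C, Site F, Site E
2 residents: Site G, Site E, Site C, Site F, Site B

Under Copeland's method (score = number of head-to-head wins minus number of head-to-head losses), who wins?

Site B

Pairwise results:
  Site E vs Site F: Site F wins 25–10.
  Site E vs Site C: Site C wins 25–10.
  Site E vs Site G: Site G wins 27–8.
  Site E vs Site B: Site B wins 26–9.
  Site F vs Site C: Site C wins 35–0.
  Site F vs Site G: Site G wins 28–7.
  Site F vs Site B: Site B wins 21–14.
  Site C vs Site G: Site G wins 28–7.
  Site C vs Site B: Site B wins 21–14.
  Site G vs Site B: Site B wins 21–14.
Copeland scores (wins − losses):
  Site E: 0 − 4 = -4
  Site F: 1 − 3 = -2
  Site C: 2 − 2 = 0
  Site G: 3 − 1 = 2
  Site B: 4 − 0 = 4
Site B has the best Copeland score.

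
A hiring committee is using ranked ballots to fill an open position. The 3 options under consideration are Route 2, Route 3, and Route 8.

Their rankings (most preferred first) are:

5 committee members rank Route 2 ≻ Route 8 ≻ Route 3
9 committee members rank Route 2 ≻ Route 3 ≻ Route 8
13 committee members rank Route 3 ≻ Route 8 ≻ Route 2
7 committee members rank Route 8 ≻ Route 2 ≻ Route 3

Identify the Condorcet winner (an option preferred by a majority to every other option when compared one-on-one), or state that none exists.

Head-to-head results (34 voters total):
Route 2 vs Route 3: Route 2 wins 21–13.
Route 2 vs Route 8: Route 8 wins 20–14.
Route 3 vs Route 8: Route 3 wins 22–12.
No candidate beats all others: Route 2 beats Route 3 beats Route 8 beats Route 2, a majority cycle.

There is no Condorcet winner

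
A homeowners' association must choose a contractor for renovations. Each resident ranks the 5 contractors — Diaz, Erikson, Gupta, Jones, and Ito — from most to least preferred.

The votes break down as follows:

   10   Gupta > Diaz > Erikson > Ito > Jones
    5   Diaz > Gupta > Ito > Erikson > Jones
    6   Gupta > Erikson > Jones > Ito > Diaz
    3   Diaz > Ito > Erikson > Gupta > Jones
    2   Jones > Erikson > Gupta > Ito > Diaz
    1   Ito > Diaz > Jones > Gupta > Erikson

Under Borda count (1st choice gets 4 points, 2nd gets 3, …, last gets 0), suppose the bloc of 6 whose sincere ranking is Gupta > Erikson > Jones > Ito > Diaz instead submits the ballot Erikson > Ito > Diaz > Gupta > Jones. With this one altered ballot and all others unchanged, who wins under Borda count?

Diaz

Borda totals with the altered ballot: Diaz 77, Erikson 61, Gupta 69, Jones 10, Ito 53.
The switch changes the winner from Gupta to Diaz.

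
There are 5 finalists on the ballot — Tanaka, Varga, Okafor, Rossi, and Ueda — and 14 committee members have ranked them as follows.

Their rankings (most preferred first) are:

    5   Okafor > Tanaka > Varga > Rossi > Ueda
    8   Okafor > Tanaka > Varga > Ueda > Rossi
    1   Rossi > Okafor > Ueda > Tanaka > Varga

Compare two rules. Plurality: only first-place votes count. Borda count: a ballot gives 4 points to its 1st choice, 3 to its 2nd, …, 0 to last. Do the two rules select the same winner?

Yes

Plurality first-place counts: Tanaka 0, Varga 0, Okafor 13, Rossi 1, Ueda 0 → Okafor.
Borda totals: Tanaka 40, Varga 26, Okafor 55, Rossi 9, Ueda 10 → Okafor.
The two rules agree on Okafor.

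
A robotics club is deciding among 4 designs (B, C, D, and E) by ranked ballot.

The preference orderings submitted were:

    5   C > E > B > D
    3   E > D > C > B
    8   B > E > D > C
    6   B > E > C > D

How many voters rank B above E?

14

Ballots ranking B above E: 8+6 = 14.
Ballots ranking E above B: 5+3 = 8.
So 14 of 22 voters prefer B to E.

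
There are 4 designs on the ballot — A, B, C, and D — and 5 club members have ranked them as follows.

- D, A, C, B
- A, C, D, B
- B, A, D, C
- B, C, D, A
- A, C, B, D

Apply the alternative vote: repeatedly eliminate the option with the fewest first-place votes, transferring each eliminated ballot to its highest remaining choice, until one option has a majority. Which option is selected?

A

Round 1: A 2, B 2, D 1, C 0. C has the fewest and is eliminated.
Round 2: A 2, B 2, D 1. D has the fewest and is eliminated.
Round 3: A 3, B 2. A has a majority.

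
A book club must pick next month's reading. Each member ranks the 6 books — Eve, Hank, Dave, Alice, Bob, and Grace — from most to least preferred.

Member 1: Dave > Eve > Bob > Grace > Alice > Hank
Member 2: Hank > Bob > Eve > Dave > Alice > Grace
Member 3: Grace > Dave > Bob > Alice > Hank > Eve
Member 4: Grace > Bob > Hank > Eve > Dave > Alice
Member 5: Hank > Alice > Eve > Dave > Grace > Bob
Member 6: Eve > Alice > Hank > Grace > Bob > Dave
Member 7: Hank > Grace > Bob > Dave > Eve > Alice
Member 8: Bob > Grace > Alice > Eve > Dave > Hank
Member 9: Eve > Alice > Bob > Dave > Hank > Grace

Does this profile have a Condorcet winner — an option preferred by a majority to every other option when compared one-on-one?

Head-to-head results (9 voters total):
Eve vs Hank: Hank wins 5–4.
Eve vs Dave: Eve wins 6–3.
Eve vs Alice: Eve wins 6–3.
Eve vs Bob: Bob wins 5–4.
Eve vs Grace: Eve wins 5–4.
Hank vs Dave: Hank wins 5–4.
Hank vs Alice: Alice wins 5–4.
Hank vs Bob: Bob wins 5–4.
Hank vs Grace: Hank wins 5–4.
Dave vs Alice: Dave wins 5–4.
Dave vs Bob: Bob wins 6–3.
Dave vs Grace: Grace wins 5–4.
Alice vs Bob: Bob wins 6–3.
Alice vs Grace: Grace wins 5–4.
Bob vs Grace: Grace wins 5–4.
No candidate beats all others: Eve beats Alice beats Hank beats Eve, a majority cycle.

No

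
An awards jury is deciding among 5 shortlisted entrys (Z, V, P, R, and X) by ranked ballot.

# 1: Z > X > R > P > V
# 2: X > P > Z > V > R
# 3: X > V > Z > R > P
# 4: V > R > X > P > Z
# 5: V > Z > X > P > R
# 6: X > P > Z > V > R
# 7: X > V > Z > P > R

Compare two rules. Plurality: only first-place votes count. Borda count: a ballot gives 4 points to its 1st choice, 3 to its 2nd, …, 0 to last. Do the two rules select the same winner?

Yes

Plurality first-place counts: Z 1, V 2, P 0, R 0, X 4 → X.
Borda totals: Z 15, V 16, P 10, R 6, X 23 → X.
The two rules agree on X.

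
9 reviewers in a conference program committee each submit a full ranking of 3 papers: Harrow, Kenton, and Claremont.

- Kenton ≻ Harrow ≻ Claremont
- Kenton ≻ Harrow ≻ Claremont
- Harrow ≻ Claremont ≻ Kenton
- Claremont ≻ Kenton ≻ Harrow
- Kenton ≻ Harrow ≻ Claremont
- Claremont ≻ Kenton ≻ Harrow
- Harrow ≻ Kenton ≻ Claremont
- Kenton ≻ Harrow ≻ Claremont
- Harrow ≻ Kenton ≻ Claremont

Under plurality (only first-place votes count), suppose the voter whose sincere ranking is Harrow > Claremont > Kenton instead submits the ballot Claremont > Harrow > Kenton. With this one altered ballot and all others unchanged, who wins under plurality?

First-place totals with the altered ballot: Harrow 2, Kenton 4, Claremont 3.
The winner is unchanged: still Kenton.

Kenton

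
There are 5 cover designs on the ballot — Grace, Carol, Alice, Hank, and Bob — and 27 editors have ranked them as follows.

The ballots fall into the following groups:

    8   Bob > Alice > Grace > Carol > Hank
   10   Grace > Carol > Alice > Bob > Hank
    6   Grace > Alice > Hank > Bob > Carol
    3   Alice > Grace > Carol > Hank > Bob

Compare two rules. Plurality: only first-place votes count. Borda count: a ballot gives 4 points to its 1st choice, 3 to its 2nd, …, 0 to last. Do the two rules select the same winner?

Yes

Plurality first-place counts: Grace 16, Carol 0, Alice 3, Hank 0, Bob 8 → Grace.
Borda totals: Grace 89, Carol 44, Alice 74, Hank 15, Bob 48 → Grace.
The two rules agree on Grace.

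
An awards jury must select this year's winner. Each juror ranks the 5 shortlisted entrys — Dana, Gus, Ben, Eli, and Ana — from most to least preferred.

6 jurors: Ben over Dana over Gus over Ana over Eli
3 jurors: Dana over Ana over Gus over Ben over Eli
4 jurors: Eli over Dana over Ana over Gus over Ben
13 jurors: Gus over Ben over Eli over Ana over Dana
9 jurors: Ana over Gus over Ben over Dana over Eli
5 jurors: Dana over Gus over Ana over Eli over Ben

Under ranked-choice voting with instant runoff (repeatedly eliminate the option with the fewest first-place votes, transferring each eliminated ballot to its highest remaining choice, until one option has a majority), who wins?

Round 1: Gus 13, Ana 9, Dana 8, Ben 6, Eli 4. Eli has the fewest and is eliminated.
Round 2: Gus 13, Dana 12, Ana 9, Ben 6. Ben has the fewest and is eliminated.
Round 3: Dana 18, Gus 13, Ana 9. Ana has the fewest and is eliminated.
Round 4: Gus 22, Dana 18. Gus has a majority.

Gus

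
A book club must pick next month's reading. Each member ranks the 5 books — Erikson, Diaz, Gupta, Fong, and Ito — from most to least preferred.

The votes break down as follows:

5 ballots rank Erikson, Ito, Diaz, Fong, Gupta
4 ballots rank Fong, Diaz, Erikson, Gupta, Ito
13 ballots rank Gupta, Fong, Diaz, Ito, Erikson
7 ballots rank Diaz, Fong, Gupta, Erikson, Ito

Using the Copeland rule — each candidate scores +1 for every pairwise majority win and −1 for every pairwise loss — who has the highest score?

Pairwise results:
  Erikson vs Diaz: Diaz wins 24–5.
  Erikson vs Gupta: Gupta wins 20–9.
  Erikson vs Fong: Fong wins 24–5.
  Erikson vs Ito: Erikson wins 16–13.
  Diaz vs Gupta: Diaz wins 16–13.
  Diaz vs Fong: Fong wins 17–12.
  Diaz vs Ito: Diaz wins 24–5.
  Gupta vs Fong: Fong wins 16–13.
  Gupta vs Ito: Gupta wins 24–5.
  Fong vs Ito: Fong wins 24–5.
Copeland scores (wins − losses):
  Erikson: 1 − 3 = -2
  Diaz: 3 − 1 = 2
  Gupta: 2 − 2 = 0
  Fong: 4 − 0 = 4
  Ito: 0 − 4 = -4
Fong has the best Copeland score.

Fong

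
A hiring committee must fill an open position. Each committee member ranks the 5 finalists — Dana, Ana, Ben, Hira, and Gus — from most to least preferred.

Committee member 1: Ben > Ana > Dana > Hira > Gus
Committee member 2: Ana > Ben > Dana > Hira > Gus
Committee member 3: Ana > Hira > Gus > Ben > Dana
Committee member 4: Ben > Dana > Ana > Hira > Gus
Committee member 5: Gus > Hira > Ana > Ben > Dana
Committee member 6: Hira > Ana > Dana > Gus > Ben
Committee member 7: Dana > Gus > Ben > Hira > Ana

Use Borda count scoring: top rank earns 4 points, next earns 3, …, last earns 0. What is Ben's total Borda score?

15

Borda scores:
  Dana: 2 + 2 + 0 + 3 + 0 + 2 + 4 = 13
  Ana: 3 + 4 + 4 + 2 + 2 + 3 + 0 = 18
  Ben: 4 + 3 + 1 + 4 + 1 + 0 + 2 = 15
  Hira: 1 + 1 + 3 + 1 + 3 + 4 + 1 = 14
  Gus: 0 + 0 + 2 + 0 + 4 + 1 + 3 = 10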